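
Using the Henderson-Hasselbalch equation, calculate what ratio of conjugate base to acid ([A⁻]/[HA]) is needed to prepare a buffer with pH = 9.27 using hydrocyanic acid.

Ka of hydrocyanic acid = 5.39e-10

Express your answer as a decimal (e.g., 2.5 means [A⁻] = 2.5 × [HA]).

pKa = -log(5.39e-10) = 9.2684. pH = pKa + log([A⁻]/[HA]), so log([A⁻]/[HA]) = pH − pKa = 9.27 − 9.2684 = 0.0016. [A⁻]/[HA] = 10^(0.0016) = 1.00

[A⁻]/[HA] = 1.00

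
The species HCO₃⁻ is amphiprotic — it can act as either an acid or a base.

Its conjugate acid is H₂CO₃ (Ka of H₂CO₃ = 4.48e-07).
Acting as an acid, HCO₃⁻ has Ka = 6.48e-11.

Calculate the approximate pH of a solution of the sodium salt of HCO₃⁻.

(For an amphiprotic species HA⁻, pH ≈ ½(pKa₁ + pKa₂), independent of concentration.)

pKa₁ = -log(4.48e-07) = 6.35; pKa₂ = -log(6.48e-11) = 10.19. For an amphiprotic species, pH ≈ ½(pKa₁ + pKa₂) = ½(6.35 + 10.19) = 8.27.

pH = 8.27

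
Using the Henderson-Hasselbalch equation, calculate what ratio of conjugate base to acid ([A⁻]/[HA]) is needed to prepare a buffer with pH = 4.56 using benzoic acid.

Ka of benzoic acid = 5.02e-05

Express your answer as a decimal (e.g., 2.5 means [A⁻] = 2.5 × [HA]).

pKa = -log(5.02e-05) = 4.2993. pH = pKa + log([A⁻]/[HA]), so log([A⁻]/[HA]) = pH − pKa = 4.56 − 4.2993 = 0.2607. [A⁻]/[HA] = 10^(0.2607) = 1.82

[A⁻]/[HA] = 1.82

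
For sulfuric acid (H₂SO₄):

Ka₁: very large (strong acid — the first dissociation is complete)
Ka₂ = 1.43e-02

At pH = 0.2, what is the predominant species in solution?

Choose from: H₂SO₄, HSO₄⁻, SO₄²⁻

The first dissociation is complete, so H₂SO₄ itself is never the predominant species in water; pKa₂ = -log(1.43e-02) = 1.84. For a polyprotic acid the predominant species crosses at each pKa: below pKa_n the protonated form dominates, above it the deprotonated form does. At pH = 0.2, the predominant species is HSO₄⁻.

HSO₄⁻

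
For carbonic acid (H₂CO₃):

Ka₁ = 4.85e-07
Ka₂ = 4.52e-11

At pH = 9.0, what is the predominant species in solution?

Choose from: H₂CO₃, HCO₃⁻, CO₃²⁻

pKa₁ = 6.31, pKa₂ = 10.34. For a polyprotic acid the predominant species crosses at each pKa: below pKa_n the protonated form dominates, above it the deprotonated form does. At pH = 9.0, the predominant species is HCO₃⁻.

HCO₃⁻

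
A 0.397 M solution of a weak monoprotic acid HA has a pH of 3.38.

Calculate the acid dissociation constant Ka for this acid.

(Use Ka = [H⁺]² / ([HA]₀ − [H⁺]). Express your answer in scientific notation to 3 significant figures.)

[H⁺] = 10^(−pH) = 10^(−3.38) = 4.169e-04 M. For HA ⇌ H⁺ + A⁻, Ka = [H⁺][A⁻]/[HA] = [H⁺]² / ([HA]₀ − [H⁺]) = (4.169e-04)² / (0.397 − 4.169e-04) = 4.38e-07.

K_a = 4.38e-07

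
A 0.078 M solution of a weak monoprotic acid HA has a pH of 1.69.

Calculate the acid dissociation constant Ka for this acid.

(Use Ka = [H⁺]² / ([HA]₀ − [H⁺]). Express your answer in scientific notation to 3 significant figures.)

[H⁺] = 10^(−pH) = 10^(−1.69) = 2.042e-02 M. For HA ⇌ H⁺ + A⁻, Ka = [H⁺][A⁻]/[HA] = [H⁺]² / ([HA]₀ − [H⁺]) = (2.042e-02)² / (0.078 − 2.042e-02) = 7.24e-03.

K_a = 7.24e-03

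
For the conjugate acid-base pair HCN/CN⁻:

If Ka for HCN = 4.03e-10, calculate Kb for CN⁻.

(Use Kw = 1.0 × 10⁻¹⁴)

For a conjugate pair Ka × Kb = Kw, so Kb = Kw/Ka = 1.0 × 10⁻¹⁴ / 4.03e-10 = 2.48e-05.

K_b = 2.48e-05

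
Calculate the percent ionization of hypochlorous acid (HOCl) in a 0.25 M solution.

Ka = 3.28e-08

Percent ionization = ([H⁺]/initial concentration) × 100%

Using Ka equilibrium: x² + Ka×x - Ka×C = 0. Solving: [H⁺] = 9.0537e-05. Percent = (9.0537e-05/0.25) × 100

Percent ionization = 0.0362%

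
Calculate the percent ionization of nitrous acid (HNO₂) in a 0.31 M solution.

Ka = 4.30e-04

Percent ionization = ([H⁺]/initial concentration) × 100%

Using Ka equilibrium: x² + Ka×x - Ka×C = 0. Solving: [H⁺] = 1.1333e-02. Percent = (1.1333e-02/0.31) × 100

Percent ionization = 3.66%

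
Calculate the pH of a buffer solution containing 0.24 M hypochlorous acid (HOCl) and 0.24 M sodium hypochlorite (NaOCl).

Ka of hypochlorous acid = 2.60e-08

pKa = -log(2.60e-08) = 7.59. pH = pKa + log([A⁻]/[HA]) = 7.59 + log(0.24/0.24)

pH = 7.59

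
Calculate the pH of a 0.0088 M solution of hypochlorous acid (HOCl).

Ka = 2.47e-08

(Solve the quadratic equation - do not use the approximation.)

x² + Ka×x - Ka×C = 0. Using quadratic formula: [H⁺] = 1.4731e-05

pH = 4.83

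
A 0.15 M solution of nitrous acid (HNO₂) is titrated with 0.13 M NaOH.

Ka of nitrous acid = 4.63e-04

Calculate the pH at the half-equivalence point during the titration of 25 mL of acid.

At half-equivalence [HA] = [A⁻], so Henderson-Hasselbalch gives pH = pKa = -log(4.63e-04) = 3.33.

pH = pKa = 3.33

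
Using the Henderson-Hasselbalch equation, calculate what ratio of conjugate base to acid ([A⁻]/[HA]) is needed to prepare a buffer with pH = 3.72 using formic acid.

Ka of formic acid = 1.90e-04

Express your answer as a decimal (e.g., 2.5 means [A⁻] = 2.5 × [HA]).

pKa = -log(1.90e-04) = 3.7212. pH = pKa + log([A⁻]/[HA]), so log([A⁻]/[HA]) = pH − pKa = 3.72 − 3.7212 = -0.0012. [A⁻]/[HA] = 10^(-0.0012) = 0.997

[A⁻]/[HA] = 0.997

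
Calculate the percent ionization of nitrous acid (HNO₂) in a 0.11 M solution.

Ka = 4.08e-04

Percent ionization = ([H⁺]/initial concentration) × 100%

Using Ka equilibrium: x² + Ka×x - Ka×C = 0. Solving: [H⁺] = 6.4984e-03. Percent = (6.4984e-03/0.11) × 100

Percent ionization = 5.91%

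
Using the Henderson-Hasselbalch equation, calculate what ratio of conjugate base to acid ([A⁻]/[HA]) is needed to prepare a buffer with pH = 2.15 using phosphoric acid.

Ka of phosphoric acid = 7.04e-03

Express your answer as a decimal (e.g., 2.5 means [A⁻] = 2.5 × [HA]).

pKa = -log(7.04e-03) = 2.1524. pH = pKa + log([A⁻]/[HA]), so log([A⁻]/[HA]) = pH − pKa = 2.15 − 2.1524 = -0.0024. [A⁻]/[HA] = 10^(-0.0024) = 0.994

[A⁻]/[HA] = 0.994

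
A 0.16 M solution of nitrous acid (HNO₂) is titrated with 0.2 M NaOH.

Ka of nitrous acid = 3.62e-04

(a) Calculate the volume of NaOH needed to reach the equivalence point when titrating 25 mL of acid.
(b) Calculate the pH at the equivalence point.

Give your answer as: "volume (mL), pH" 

moles acid = 0.16 × 25/1000 = 0.004 mol; V_base = moles/0.2 × 1000 = 20.0 mL. At equivalence only the conjugate base is present: [A⁻] = 0.004/0.045 = 8.8889e-02 M. Kb = Kw/Ka = 2.76e-11; [OH⁻] = √(Kb × [A⁻]) = 1.5670e-06; pOH = 5.80; pH = 14 - pOH = 8.20.

V = 20.0 mL, pH = 8.20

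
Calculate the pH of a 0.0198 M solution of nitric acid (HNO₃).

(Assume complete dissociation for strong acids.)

[H⁺] = 0.0198 M for strong acid. pH = -log[H⁺] = -log(0.0198)

pH = 1.70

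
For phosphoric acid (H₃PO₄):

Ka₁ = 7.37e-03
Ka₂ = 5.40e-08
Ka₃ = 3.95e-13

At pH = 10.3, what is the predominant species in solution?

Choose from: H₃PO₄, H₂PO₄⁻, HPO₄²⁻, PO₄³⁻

pKa₁ = 2.13, pKa₂ = 7.27, pKa₃ = 12.40. For a polyprotic acid the predominant species crosses at each pKa: below pKa_n the protonated form dominates, above it the deprotonated form does. At pH = 10.3, the predominant species is HPO₄²⁻.

HPO₄²⁻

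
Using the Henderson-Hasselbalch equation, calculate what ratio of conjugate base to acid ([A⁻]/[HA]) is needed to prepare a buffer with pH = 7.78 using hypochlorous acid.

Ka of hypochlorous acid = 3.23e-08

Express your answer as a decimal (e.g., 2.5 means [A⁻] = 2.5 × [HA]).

pKa = -log(3.23e-08) = 7.4908. pH = pKa + log([A⁻]/[HA]), so log([A⁻]/[HA]) = pH − pKa = 7.78 − 7.4908 = 0.2892. [A⁻]/[HA] = 10^(0.2892) = 1.95

[A⁻]/[HA] = 1.95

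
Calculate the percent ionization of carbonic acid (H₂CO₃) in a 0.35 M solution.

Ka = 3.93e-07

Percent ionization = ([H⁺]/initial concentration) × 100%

Using Ka equilibrium: x² + Ka×x - Ka×C = 0. Solving: [H⁺] = 3.7068e-04. Percent = (3.7068e-04/0.35) × 100

Percent ionization = 0.106%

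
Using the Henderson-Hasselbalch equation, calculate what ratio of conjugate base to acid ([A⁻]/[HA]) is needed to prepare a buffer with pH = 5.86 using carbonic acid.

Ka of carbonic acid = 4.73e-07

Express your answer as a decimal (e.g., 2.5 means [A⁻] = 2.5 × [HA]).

pKa = -log(4.73e-07) = 6.3251. pH = pKa + log([A⁻]/[HA]), so log([A⁻]/[HA]) = pH − pKa = 5.86 − 6.3251 = -0.4651. [A⁻]/[HA] = 10^(-0.4651) = 0.343

[A⁻]/[HA] = 0.343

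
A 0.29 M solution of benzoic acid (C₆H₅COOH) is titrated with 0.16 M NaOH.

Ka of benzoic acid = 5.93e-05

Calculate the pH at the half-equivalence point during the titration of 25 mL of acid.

At half-equivalence [HA] = [A⁻], so Henderson-Hasselbalch gives pH = pKa = -log(5.93e-05) = 4.23.

pH = pKa = 4.23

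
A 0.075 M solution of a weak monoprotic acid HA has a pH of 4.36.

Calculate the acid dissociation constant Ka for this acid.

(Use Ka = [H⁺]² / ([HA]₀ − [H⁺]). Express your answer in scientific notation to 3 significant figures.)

[H⁺] = 10^(−pH) = 10^(−4.36) = 4.365e-05 M. For HA ⇌ H⁺ + A⁻, Ka = [H⁺][A⁻]/[HA] = [H⁺]² / ([HA]₀ − [H⁺]) = (4.365e-05)² / (0.075 − 4.365e-05) = 2.54e-08.

K_a = 2.54e-08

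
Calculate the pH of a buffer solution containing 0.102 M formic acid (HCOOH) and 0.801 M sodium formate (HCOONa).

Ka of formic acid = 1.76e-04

pKa = -log(1.76e-04) = 3.75. pH = pKa + log([A⁻]/[HA]) = 3.75 + log(0.801/0.102)

pH = 4.65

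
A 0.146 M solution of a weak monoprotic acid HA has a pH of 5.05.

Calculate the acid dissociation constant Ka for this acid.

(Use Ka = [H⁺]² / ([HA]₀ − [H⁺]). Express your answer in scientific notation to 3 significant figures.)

[H⁺] = 10^(−pH) = 10^(−5.05) = 8.913e-06 M. For HA ⇌ H⁺ + A⁻, Ka = [H⁺][A⁻]/[HA] = [H⁺]² / ([HA]₀ − [H⁺]) = (8.913e-06)² / (0.146 − 8.913e-06) = 5.44e-10.

K_a = 5.44e-10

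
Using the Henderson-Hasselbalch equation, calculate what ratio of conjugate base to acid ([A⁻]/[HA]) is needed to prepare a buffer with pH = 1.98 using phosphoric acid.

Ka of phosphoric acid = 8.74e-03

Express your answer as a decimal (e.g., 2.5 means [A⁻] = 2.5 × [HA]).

pKa = -log(8.74e-03) = 2.0585. pH = pKa + log([A⁻]/[HA]), so log([A⁻]/[HA]) = pH − pKa = 1.98 − 2.0585 = -0.0785. [A⁻]/[HA] = 10^(-0.0785) = 0.835

[A⁻]/[HA] = 0.835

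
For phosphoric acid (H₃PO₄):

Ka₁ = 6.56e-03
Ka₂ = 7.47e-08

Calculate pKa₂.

pKa₂ = -log(Ka₂) = -log(7.47e-08) = 7.13.

pK_{a2} = 7.13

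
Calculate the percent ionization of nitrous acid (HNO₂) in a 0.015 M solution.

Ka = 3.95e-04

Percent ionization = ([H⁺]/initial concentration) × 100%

Using Ka equilibrium: x² + Ka×x - Ka×C = 0. Solving: [H⁺] = 2.2446e-03. Percent = (2.2446e-03/0.015) × 100

Percent ionization = 15%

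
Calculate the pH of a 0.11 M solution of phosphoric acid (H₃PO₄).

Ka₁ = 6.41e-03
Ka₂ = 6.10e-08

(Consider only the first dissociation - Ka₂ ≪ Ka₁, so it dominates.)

First dissociation dominates. From Ka₁ = [H⁺][HA⁻]/[H₂A], x² + Ka₁·x − Ka₁·C = 0 with C = 0.11 M and Ka₁ = 6.41e-03. Solving: [H⁺] = (−Ka₁ + √(Ka₁² + 4·Ka₁·C)) / 2 = 2.3541e-02 M. pH = -log(2.3541e-02) = 1.63.

pH = 1.63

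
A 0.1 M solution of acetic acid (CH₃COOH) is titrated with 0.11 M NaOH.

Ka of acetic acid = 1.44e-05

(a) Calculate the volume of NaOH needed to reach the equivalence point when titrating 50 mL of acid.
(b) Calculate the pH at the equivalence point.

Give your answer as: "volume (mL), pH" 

moles acid = 0.1 × 50/1000 = 0.005 mol; V_base = moles/0.11 × 1000 = 45.5 mL. At equivalence only the conjugate base is present: [A⁻] = 0.005/0.095 = 5.2381e-02 M. Kb = Kw/Ka = 6.94e-10; [OH⁻] = √(Kb × [A⁻]) = 6.0312e-06; pOH = 5.22; pH = 14 - pOH = 8.78.

V = 45.5 mL, pH = 8.78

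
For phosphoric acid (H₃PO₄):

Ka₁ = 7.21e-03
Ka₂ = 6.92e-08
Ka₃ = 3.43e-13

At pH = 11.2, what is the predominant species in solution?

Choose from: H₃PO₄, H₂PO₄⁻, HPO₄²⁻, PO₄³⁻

pKa₁ = 2.14, pKa₂ = 7.16, pKa₃ = 12.46. For a polyprotic acid the predominant species crosses at each pKa: below pKa_n the protonated form dominates, above it the deprotonated form does. At pH = 11.2, the predominant species is HPO₄²⁻.

HPO₄²⁻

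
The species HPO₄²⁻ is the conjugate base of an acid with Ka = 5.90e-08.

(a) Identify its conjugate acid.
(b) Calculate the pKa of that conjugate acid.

(a) The conjugate acid is formed by adding one H⁺ to HPO₄²⁻, giving H₂PO₄⁻. (b) pKa = -log(Ka) = -log(5.90e-08) = 7.23.

Conjugate acid: H₂PO₄⁻; pK_a = 7.23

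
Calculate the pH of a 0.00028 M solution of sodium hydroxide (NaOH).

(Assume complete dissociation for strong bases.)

[OH⁻] = 0.00028 M for strong base. pOH = -log[OH⁻] = 3.55, pH = 14 - pOH

pH = 10.45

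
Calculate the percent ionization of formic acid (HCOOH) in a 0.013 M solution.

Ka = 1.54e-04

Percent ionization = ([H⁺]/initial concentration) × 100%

Using Ka equilibrium: x² + Ka×x - Ka×C = 0. Solving: [H⁺] = 1.3400e-03. Percent = (1.3400e-03/0.013) × 100

Percent ionization = 10.3%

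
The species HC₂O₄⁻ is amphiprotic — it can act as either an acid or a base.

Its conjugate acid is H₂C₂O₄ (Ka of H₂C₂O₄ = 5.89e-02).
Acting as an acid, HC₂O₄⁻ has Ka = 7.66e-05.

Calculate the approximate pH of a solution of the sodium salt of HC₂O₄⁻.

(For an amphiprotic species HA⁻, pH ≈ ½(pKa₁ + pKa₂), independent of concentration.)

pKa₁ = -log(5.89e-02) = 1.23; pKa₂ = -log(7.66e-05) = 4.12. For an amphiprotic species, pH ≈ ½(pKa₁ + pKa₂) = ½(1.23 + 4.12) = 2.67.

pH = 2.67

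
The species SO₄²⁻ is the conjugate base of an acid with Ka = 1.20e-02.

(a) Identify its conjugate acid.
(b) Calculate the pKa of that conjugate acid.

(a) The conjugate acid is formed by adding one H⁺ to SO₄²⁻, giving HSO₄⁻. (b) pKa = -log(Ka) = -log(1.20e-02) = 1.92.

Conjugate acid: HSO₄⁻; pK_a = 1.92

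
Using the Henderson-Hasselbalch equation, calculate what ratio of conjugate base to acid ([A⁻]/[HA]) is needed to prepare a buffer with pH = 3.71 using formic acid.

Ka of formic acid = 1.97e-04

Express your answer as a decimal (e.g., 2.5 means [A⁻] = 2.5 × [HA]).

pKa = -log(1.97e-04) = 3.7055. pH = pKa + log([A⁻]/[HA]), so log([A⁻]/[HA]) = pH − pKa = 3.71 − 3.7055 = 0.0045. [A⁻]/[HA] = 10^(0.0045) = 1.01

[A⁻]/[HA] = 1.01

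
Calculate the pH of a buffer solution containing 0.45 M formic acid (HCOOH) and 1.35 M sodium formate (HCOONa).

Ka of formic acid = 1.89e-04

pKa = -log(1.89e-04) = 3.72. pH = pKa + log([A⁻]/[HA]) = 3.72 + log(1.35/0.45)

pH = 4.20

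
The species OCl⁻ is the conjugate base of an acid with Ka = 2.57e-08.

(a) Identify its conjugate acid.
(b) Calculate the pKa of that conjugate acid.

(a) The conjugate acid is formed by adding one H⁺ to OCl⁻, giving HOCl. (b) pKa = -log(Ka) = -log(2.57e-08) = 7.59.

Conjugate acid: HOCl; pK_a = 7.59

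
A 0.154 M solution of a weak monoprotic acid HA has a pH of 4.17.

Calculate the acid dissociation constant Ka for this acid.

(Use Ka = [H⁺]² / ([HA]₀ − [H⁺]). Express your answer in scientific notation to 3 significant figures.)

[H⁺] = 10^(−pH) = 10^(−4.17) = 6.761e-05 M. For HA ⇌ H⁺ + A⁻, Ka = [H⁺][A⁻]/[HA] = [H⁺]² / ([HA]₀ − [H⁺]) = (6.761e-05)² / (0.154 − 6.761e-05) = 2.97e-08.

K_a = 2.97e-08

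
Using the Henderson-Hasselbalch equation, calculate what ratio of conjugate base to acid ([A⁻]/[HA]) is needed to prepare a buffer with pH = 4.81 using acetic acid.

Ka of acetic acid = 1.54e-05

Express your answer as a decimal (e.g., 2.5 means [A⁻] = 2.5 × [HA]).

pKa = -log(1.54e-05) = 4.8125. pH = pKa + log([A⁻]/[HA]), so log([A⁻]/[HA]) = pH − pKa = 4.81 − 4.8125 = -0.0025. [A⁻]/[HA] = 10^(-0.0025) = 0.994

[A⁻]/[HA] = 0.994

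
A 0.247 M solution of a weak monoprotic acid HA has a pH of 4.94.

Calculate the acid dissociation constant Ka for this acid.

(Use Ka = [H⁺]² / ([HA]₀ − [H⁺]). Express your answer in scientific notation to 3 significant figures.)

[H⁺] = 10^(−pH) = 10^(−4.94) = 1.148e-05 M. For HA ⇌ H⁺ + A⁻, Ka = [H⁺][A⁻]/[HA] = [H⁺]² / ([HA]₀ − [H⁺]) = (1.148e-05)² / (0.247 − 1.148e-05) = 5.34e-10.

K_a = 5.34e-10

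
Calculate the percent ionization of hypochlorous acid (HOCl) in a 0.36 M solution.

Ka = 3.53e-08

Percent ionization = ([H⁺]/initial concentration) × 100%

Using Ka equilibrium: x² + Ka×x - Ka×C = 0. Solving: [H⁺] = 1.1271e-04. Percent = (1.1271e-04/0.36) × 100

Percent ionization = 0.0313%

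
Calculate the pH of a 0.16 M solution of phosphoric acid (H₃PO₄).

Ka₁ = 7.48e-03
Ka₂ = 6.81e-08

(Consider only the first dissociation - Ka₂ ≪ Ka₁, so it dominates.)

First dissociation dominates. From Ka₁ = [H⁺][HA⁻]/[H₂A], x² + Ka₁·x − Ka₁·C = 0 with C = 0.16 M and Ka₁ = 7.48e-03. Solving: [H⁺] = (−Ka₁ + √(Ka₁² + 4·Ka₁·C)) / 2 = 3.1056e-02 M. pH = -log(3.1056e-02) = 1.51.

pH = 1.51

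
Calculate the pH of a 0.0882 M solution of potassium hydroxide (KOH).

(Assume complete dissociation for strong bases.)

[OH⁻] = 0.0882 M for strong base. pOH = -log[OH⁻] = 1.05, pH = 14 - pOH

pH = 12.95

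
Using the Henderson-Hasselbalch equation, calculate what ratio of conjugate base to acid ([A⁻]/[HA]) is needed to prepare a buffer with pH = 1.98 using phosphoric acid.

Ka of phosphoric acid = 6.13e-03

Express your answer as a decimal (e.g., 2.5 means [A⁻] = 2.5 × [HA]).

pKa = -log(6.13e-03) = 2.2125. pH = pKa + log([A⁻]/[HA]), so log([A⁻]/[HA]) = pH − pKa = 1.98 − 2.2125 = -0.2325. [A⁻]/[HA] = 10^(-0.2325) = 0.585

[A⁻]/[HA] = 0.585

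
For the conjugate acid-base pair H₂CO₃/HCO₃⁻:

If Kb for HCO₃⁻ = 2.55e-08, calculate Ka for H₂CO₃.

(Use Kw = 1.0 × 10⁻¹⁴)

For a conjugate pair Ka × Kb = Kw, so Ka = Kw/Kb = 1.0 × 10⁻¹⁴ / 2.55e-08 = 3.92e-07.

K_a = 3.92e-07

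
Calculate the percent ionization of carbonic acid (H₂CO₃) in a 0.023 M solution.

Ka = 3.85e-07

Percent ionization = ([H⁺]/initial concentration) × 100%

Using Ka equilibrium: x² + Ka×x - Ka×C = 0. Solving: [H⁺] = 9.3909e-05. Percent = (9.3909e-05/0.023) × 100

Percent ionization = 0.408%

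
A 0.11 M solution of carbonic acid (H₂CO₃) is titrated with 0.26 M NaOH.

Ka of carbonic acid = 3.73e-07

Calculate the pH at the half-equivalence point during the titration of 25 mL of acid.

At half-equivalence [HA] = [A⁻], so Henderson-Hasselbalch gives pH = pKa = -log(3.73e-07) = 6.43.

pH = pKa = 6.43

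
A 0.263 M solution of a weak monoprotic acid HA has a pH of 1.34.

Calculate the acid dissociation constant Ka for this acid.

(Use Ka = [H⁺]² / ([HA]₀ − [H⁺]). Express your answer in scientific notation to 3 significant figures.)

[H⁺] = 10^(−pH) = 10^(−1.34) = 4.571e-02 M. For HA ⇌ H⁺ + A⁻, Ka = [H⁺][A⁻]/[HA] = [H⁺]² / ([HA]₀ − [H⁺]) = (4.571e-02)² / (0.263 − 4.571e-02) = 9.62e-03.

K_a = 9.62e-03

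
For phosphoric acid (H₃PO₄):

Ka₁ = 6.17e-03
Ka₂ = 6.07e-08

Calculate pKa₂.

pKa₂ = -log(Ka₂) = -log(6.07e-08) = 7.22.

pK_{a2} = 7.22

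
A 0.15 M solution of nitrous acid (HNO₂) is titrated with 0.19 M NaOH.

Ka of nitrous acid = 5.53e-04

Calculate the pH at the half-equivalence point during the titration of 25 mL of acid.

At half-equivalence [HA] = [A⁻], so Henderson-Hasselbalch gives pH = pKa = -log(5.53e-04) = 3.26.

pH = pKa = 3.26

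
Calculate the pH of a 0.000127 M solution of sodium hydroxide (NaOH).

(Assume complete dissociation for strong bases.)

[OH⁻] = 0.000127 M for strong base. pOH = -log[OH⁻] = 3.90, pH = 14 - pOH

pH = 10.10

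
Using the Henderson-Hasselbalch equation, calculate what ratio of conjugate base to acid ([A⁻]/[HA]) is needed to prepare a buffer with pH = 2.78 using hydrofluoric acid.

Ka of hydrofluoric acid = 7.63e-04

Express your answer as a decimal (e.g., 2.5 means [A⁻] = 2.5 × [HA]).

pKa = -log(7.63e-04) = 3.1175. pH = pKa + log([A⁻]/[HA]), so log([A⁻]/[HA]) = pH − pKa = 2.78 − 3.1175 = -0.3375. [A⁻]/[HA] = 10^(-0.3375) = 0.460

[A⁻]/[HA] = 0.460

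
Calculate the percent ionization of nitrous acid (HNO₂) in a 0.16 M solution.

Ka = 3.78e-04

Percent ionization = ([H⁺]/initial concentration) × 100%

Using Ka equilibrium: x² + Ka×x - Ka×C = 0. Solving: [H⁺] = 7.5902e-03. Percent = (7.5902e-03/0.16) × 100

Percent ionization = 4.74%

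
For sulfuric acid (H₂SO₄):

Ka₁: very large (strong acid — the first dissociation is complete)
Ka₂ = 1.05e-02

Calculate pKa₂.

pKa₂ = -log(Ka₂) = -log(1.05e-02) = 1.98.

pK_{a2} = 1.98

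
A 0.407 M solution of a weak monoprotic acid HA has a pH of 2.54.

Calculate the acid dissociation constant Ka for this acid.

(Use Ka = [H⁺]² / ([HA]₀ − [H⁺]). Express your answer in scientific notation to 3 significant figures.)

[H⁺] = 10^(−pH) = 10^(−2.54) = 2.884e-03 M. For HA ⇌ H⁺ + A⁻, Ka = [H⁺][A⁻]/[HA] = [H⁺]² / ([HA]₀ − [H⁺]) = (2.884e-03)² / (0.407 − 2.884e-03) = 2.06e-05.

K_a = 2.06e-05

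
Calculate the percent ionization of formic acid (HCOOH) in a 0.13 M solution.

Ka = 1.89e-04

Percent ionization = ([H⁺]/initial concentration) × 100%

Using Ka equilibrium: x² + Ka×x - Ka×C = 0. Solving: [H⁺] = 4.8632e-03. Percent = (4.8632e-03/0.13) × 100

Percent ionization = 3.74%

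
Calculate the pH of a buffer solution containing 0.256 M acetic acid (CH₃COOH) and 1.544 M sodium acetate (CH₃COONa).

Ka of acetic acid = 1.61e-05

pKa = -log(1.61e-05) = 4.79. pH = pKa + log([A⁻]/[HA]) = 4.79 + log(1.544/0.256)

pH = 5.57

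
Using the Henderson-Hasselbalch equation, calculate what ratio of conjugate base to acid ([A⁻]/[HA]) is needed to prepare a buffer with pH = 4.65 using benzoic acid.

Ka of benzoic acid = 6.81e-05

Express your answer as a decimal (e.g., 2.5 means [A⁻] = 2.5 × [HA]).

pKa = -log(6.81e-05) = 4.1669. pH = pKa + log([A⁻]/[HA]), so log([A⁻]/[HA]) = pH − pKa = 4.65 − 4.1669 = 0.4831. [A⁻]/[HA] = 10^(0.4831) = 3.04

[A⁻]/[HA] = 3.04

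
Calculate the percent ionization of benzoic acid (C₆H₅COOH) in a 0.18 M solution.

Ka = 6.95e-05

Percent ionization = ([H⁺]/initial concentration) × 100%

Using Ka equilibrium: x² + Ka×x - Ka×C = 0. Solving: [H⁺] = 3.5024e-03. Percent = (3.5024e-03/0.18) × 100

Percent ionization = 1.95%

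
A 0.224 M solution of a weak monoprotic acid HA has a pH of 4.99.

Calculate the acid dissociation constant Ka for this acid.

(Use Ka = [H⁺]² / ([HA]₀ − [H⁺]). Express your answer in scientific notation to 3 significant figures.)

[H⁺] = 10^(−pH) = 10^(−4.99) = 1.023e-05 M. For HA ⇌ H⁺ + A⁻, Ka = [H⁺][A⁻]/[HA] = [H⁺]² / ([HA]₀ − [H⁺]) = (1.023e-05)² / (0.224 − 1.023e-05) = 4.67e-10.

K_a = 4.67e-10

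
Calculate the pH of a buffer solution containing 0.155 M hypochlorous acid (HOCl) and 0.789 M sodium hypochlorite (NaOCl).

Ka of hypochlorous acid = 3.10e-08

pKa = -log(3.10e-08) = 7.51. pH = pKa + log([A⁻]/[HA]) = 7.51 + log(0.789/0.155)

pH = 8.22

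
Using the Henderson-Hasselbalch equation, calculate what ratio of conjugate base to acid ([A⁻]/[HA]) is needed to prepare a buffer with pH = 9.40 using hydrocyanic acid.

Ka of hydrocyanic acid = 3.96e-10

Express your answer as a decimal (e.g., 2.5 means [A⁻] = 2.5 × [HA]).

pKa = -log(3.96e-10) = 9.4023. pH = pKa + log([A⁻]/[HA]), so log([A⁻]/[HA]) = pH − pKa = 9.40 − 9.4023 = -0.0023. [A⁻]/[HA] = 10^(-0.0023) = 0.995

[A⁻]/[HA] = 0.995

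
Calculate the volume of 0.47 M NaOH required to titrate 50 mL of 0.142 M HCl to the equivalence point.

At equivalence: moles acid = moles base. moles HCl = 0.142 × 50/1000 = 0.0071 mol. V_base = moles / 0.47 × 1000 = 15.1 mL.

V_{base} = 15.1 mL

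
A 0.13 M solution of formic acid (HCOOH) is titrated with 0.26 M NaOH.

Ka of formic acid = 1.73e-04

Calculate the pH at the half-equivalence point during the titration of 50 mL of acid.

At half-equivalence [HA] = [A⁻], so Henderson-Hasselbalch gives pH = pKa = -log(1.73e-04) = 3.76.

pH = pKa = 3.76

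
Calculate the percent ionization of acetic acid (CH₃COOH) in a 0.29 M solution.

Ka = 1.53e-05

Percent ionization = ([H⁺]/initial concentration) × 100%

Using Ka equilibrium: x² + Ka×x - Ka×C = 0. Solving: [H⁺] = 2.0988e-03. Percent = (2.0988e-03/0.29) × 100

Percent ionization = 0.724%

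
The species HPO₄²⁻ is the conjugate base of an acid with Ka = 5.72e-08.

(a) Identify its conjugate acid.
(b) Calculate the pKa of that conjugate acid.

(a) The conjugate acid is formed by adding one H⁺ to HPO₄²⁻, giving H₂PO₄⁻. (b) pKa = -log(Ka) = -log(5.72e-08) = 7.24.

Conjugate acid: H₂PO₄⁻; pK_a = 7.24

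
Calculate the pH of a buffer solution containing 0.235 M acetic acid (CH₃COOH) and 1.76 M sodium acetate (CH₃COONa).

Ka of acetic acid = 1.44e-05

pKa = -log(1.44e-05) = 4.84. pH = pKa + log([A⁻]/[HA]) = 4.84 + log(1.76/0.235)

pH = 5.72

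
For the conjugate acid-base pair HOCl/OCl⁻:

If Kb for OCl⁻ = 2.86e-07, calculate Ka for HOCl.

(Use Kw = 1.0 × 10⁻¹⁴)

For a conjugate pair Ka × Kb = Kw, so Ka = Kw/Kb = 1.0 × 10⁻¹⁴ / 2.86e-07 = 3.50e-08.

K_a = 3.50e-08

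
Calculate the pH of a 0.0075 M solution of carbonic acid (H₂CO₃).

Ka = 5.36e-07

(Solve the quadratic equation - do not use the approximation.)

x² + Ka×x - Ka×C = 0. Using quadratic formula: [H⁺] = 6.3136e-05

pH = 4.20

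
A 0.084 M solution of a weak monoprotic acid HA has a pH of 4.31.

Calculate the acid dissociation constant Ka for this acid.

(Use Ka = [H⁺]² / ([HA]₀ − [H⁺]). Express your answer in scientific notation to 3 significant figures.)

[H⁺] = 10^(−pH) = 10^(−4.31) = 4.898e-05 M. For HA ⇌ H⁺ + A⁻, Ka = [H⁺][A⁻]/[HA] = [H⁺]² / ([HA]₀ − [H⁺]) = (4.898e-05)² / (0.084 − 4.898e-05) = 2.86e-08.

K_a = 2.86e-08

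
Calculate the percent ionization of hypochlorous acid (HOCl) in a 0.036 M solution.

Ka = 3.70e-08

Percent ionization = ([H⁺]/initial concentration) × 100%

Using Ka equilibrium: x² + Ka×x - Ka×C = 0. Solving: [H⁺] = 3.6478e-05. Percent = (3.6478e-05/0.036) × 100

Percent ionization = 0.101%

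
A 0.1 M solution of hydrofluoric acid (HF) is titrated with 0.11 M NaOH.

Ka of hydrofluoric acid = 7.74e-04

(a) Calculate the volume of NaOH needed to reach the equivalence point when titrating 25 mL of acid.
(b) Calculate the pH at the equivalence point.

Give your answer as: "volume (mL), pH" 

moles acid = 0.1 × 25/1000 = 0.0025 mol; V_base = moles/0.11 × 1000 = 22.7 mL. At equivalence only the conjugate base is present: [A⁻] = 0.0025/0.048 = 5.2381e-02 M. Kb = Kw/Ka = 1.29e-11; [OH⁻] = √(Kb × [A⁻]) = 8.2265e-07; pOH = 6.08; pH = 14 - pOH = 7.92.

V = 22.7 mL, pH = 7.92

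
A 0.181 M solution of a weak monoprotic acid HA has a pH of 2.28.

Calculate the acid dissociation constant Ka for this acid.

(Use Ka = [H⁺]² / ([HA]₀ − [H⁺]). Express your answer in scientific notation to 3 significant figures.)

[H⁺] = 10^(−pH) = 10^(−2.28) = 5.248e-03 M. For HA ⇌ H⁺ + A⁻, Ka = [H⁺][A⁻]/[HA] = [H⁺]² / ([HA]₀ − [H⁺]) = (5.248e-03)² / (0.181 − 5.248e-03) = 1.57e-04.

K_a = 1.57e-04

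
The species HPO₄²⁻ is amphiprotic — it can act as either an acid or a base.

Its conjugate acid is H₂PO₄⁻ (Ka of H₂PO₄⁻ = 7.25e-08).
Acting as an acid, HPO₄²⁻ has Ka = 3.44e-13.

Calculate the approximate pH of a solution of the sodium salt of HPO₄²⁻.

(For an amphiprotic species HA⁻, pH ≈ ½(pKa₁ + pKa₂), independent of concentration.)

pKa₁ = -log(7.25e-08) = 7.14; pKa₂ = -log(3.44e-13) = 12.46. For an amphiprotic species, pH ≈ ½(pKa₁ + pKa₂) = ½(7.14 + 12.46) = 9.80.

pH = 9.80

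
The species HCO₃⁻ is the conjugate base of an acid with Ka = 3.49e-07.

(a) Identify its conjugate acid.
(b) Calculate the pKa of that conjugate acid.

(a) The conjugate acid is formed by adding one H⁺ to HCO₃⁻, giving H₂CO₃. (b) pKa = -log(Ka) = -log(3.49e-07) = 6.46.

Conjugate acid: H₂CO₃; pK_a = 6.46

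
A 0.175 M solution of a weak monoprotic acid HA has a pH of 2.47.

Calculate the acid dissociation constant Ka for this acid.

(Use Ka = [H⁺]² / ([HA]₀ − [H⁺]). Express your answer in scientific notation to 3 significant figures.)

[H⁺] = 10^(−pH) = 10^(−2.47) = 3.388e-03 M. For HA ⇌ H⁺ + A⁻, Ka = [H⁺][A⁻]/[HA] = [H⁺]² / ([HA]₀ − [H⁺]) = (3.388e-03)² / (0.175 − 3.388e-03) = 6.69e-05.

K_a = 6.69e-05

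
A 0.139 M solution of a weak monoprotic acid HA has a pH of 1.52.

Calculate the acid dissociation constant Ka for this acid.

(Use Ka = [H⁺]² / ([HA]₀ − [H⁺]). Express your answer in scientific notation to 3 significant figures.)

[H⁺] = 10^(−pH) = 10^(−1.52) = 3.020e-02 M. For HA ⇌ H⁺ + A⁻, Ka = [H⁺][A⁻]/[HA] = [H⁺]² / ([HA]₀ − [H⁺]) = (3.020e-02)² / (0.139 − 3.020e-02) = 8.38e-03.

K_a = 8.38e-03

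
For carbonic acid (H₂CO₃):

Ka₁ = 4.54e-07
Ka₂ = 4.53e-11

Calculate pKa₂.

pKa₂ = -log(Ka₂) = -log(4.53e-11) = 10.34.

pK_{a2} = 10.34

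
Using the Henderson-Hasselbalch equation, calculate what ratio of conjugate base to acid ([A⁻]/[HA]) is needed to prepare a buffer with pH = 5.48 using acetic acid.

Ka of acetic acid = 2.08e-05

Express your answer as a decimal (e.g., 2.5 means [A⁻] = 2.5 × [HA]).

pKa = -log(2.08e-05) = 4.6819. pH = pKa + log([A⁻]/[HA]), so log([A⁻]/[HA]) = pH − pKa = 5.48 − 4.6819 = 0.7981. [A⁻]/[HA] = 10^(0.7981) = 6.28

[A⁻]/[HA] = 6.28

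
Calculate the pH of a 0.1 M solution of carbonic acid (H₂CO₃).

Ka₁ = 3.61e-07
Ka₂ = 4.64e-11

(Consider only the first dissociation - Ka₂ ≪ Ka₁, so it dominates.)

First dissociation dominates. From Ka₁ = [H⁺][HA⁻]/[H₂A], x² + Ka₁·x − Ka₁·C = 0 with C = 0.1 M and Ka₁ = 3.61e-07. Solving: [H⁺] = (−Ka₁ + √(Ka₁² + 4·Ka₁·C)) / 2 = 1.8982e-04 M. pH = -log(1.8982e-04) = 3.72.

pH = 3.72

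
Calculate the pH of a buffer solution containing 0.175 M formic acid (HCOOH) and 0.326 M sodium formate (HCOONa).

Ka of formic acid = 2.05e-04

pKa = -log(2.05e-04) = 3.69. pH = pKa + log([A⁻]/[HA]) = 3.69 + log(0.326/0.175)

pH = 3.96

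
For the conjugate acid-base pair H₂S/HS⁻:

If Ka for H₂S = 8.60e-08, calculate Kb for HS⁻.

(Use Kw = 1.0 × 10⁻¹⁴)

For a conjugate pair Ka × Kb = Kw, so Kb = Kw/Ka = 1.0 × 10⁻¹⁴ / 8.60e-08 = 1.16e-07.

K_b = 1.16e-07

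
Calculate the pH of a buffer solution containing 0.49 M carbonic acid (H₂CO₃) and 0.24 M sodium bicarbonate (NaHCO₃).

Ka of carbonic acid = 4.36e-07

pKa = -log(4.36e-07) = 6.36. pH = pKa + log([A⁻]/[HA]) = 6.36 + log(0.24/0.49)

pH = 6.05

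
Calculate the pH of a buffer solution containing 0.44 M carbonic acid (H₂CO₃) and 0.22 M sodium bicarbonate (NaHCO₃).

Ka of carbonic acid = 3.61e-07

pKa = -log(3.61e-07) = 6.44. pH = pKa + log([A⁻]/[HA]) = 6.44 + log(0.22/0.44)

pH = 6.14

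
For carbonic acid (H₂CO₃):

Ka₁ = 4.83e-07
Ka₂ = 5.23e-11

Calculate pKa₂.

pKa₂ = -log(Ka₂) = -log(5.23e-11) = 10.28.

pK_{a2} = 10.28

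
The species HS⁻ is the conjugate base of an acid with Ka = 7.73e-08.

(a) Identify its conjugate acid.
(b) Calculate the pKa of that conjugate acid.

(a) The conjugate acid is formed by adding one H⁺ to HS⁻, giving H₂S. (b) pKa = -log(Ka) = -log(7.73e-08) = 7.11.

Conjugate acid: H₂S; pK_a = 7.11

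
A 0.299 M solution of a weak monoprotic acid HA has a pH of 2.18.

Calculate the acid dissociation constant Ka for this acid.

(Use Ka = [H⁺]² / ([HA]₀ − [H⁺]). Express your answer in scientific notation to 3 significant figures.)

[H⁺] = 10^(−pH) = 10^(−2.18) = 6.607e-03 M. For HA ⇌ H⁺ + A⁻, Ka = [H⁺][A⁻]/[HA] = [H⁺]² / ([HA]₀ − [H⁺]) = (6.607e-03)² / (0.299 − 6.607e-03) = 1.49e-04.

K_a = 1.49e-04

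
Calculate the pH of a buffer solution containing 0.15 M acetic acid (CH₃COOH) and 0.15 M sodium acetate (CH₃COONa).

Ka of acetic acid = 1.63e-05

pKa = -log(1.63e-05) = 4.79. pH = pKa + log([A⁻]/[HA]) = 4.79 + log(0.15/0.15)

pH = 4.79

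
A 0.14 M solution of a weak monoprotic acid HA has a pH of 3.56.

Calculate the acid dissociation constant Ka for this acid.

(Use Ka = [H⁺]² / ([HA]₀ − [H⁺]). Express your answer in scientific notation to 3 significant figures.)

[H⁺] = 10^(−pH) = 10^(−3.56) = 2.754e-04 M. For HA ⇌ H⁺ + A⁻, Ka = [H⁺][A⁻]/[HA] = [H⁺]² / ([HA]₀ − [H⁺]) = (2.754e-04)² / (0.14 − 2.754e-04) = 5.43e-07.

K_a = 5.43e-07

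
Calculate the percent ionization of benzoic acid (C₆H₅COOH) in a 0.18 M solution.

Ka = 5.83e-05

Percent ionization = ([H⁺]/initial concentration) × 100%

Using Ka equilibrium: x² + Ka×x - Ka×C = 0. Solving: [H⁺] = 3.2104e-03. Percent = (3.2104e-03/0.18) × 100

Percent ionization = 1.78%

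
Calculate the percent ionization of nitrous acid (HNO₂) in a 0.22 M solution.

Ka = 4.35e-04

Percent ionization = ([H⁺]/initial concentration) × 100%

Using Ka equilibrium: x² + Ka×x - Ka×C = 0. Solving: [H⁺] = 9.5676e-03. Percent = (9.5676e-03/0.22) × 100

Percent ionization = 4.35%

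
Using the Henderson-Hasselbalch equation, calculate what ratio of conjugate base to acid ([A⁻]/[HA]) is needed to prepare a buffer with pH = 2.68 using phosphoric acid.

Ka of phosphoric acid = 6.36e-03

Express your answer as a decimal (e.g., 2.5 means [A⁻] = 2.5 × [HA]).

pKa = -log(6.36e-03) = 2.1965. pH = pKa + log([A⁻]/[HA]), so log([A⁻]/[HA]) = pH − pKa = 2.68 − 2.1965 = 0.4835. [A⁻]/[HA] = 10^(0.4835) = 3.04

[A⁻]/[HA] = 3.04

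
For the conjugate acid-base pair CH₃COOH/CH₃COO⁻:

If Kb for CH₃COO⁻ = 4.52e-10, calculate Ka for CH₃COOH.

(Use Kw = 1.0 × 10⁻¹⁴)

For a conjugate pair Ka × Kb = Kw, so Ka = Kw/Kb = 1.0 × 10⁻¹⁴ / 4.52e-10 = 2.21e-05.

K_a = 2.21e-05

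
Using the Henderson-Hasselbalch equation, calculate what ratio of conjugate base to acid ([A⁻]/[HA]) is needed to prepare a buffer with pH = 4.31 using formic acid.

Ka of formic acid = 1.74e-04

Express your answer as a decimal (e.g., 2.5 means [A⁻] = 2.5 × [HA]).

pKa = -log(1.74e-04) = 3.7595. pH = pKa + log([A⁻]/[HA]), so log([A⁻]/[HA]) = pH − pKa = 4.31 − 3.7595 = 0.5505. [A⁻]/[HA] = 10^(0.5505) = 3.55

[A⁻]/[HA] = 3.55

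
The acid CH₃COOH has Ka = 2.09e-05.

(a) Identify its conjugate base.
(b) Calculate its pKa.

(a) The conjugate base is formed by removing one H⁺ from CH₃COOH, giving CH₃COO⁻. (b) pKa = -log(Ka) = -log(2.09e-05) = 4.68.

Conjugate base: CH₃COO⁻; pK_a = 4.68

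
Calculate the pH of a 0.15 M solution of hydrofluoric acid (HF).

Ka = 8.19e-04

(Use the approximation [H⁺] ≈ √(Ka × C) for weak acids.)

[H⁺] = √(Ka × C) = √(8.19e-04 × 0.15) = 1.1084e-02. pH = -log(1.1084e-02)

pH = 1.96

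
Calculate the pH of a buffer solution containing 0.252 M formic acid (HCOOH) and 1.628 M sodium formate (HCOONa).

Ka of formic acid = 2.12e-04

pKa = -log(2.12e-04) = 3.67. pH = pKa + log([A⁻]/[HA]) = 3.67 + log(1.628/0.252)

pH = 4.48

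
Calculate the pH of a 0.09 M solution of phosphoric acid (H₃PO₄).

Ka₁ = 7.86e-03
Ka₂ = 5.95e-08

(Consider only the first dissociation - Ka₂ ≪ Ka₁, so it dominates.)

First dissociation dominates. From Ka₁ = [H⁺][HA⁻]/[H₂A], x² + Ka₁·x − Ka₁·C = 0 with C = 0.09 M and Ka₁ = 7.86e-03. Solving: [H⁺] = (−Ka₁ + √(Ka₁² + 4·Ka₁·C)) / 2 = 2.2956e-02 M. pH = -log(2.2956e-02) = 1.64.

pH = 1.64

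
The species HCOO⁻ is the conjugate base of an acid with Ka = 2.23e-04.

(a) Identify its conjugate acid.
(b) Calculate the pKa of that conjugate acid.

(a) The conjugate acid is formed by adding one H⁺ to HCOO⁻, giving HCOOH. (b) pKa = -log(Ka) = -log(2.23e-04) = 3.65.

Conjugate acid: HCOOH; pK_a = 3.65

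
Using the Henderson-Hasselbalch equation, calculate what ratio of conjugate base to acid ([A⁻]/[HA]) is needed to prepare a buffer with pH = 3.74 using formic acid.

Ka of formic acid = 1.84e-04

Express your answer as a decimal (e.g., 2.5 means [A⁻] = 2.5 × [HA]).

pKa = -log(1.84e-04) = 3.7352. pH = pKa + log([A⁻]/[HA]), so log([A⁻]/[HA]) = pH − pKa = 3.74 − 3.7352 = 0.0048. [A⁻]/[HA] = 10^(0.0048) = 1.01

[A⁻]/[HA] = 1.01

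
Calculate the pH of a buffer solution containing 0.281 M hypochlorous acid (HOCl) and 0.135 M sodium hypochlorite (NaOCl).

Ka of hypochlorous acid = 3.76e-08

pKa = -log(3.76e-08) = 7.42. pH = pKa + log([A⁻]/[HA]) = 7.42 + log(0.135/0.281)

pH = 7.11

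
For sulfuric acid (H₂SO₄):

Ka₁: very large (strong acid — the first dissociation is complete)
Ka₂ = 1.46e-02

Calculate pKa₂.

pKa₂ = -log(Ka₂) = -log(1.46e-02) = 1.84.

pK_{a2} = 1.84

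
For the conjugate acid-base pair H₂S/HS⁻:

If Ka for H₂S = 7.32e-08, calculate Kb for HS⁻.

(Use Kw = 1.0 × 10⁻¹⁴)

For a conjugate pair Ka × Kb = Kw, so Kb = Kw/Ka = 1.0 × 10⁻¹⁴ / 7.32e-08 = 1.37e-07.

K_b = 1.37e-07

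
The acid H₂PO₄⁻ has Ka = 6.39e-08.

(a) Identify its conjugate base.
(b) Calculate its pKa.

(a) The conjugate base is formed by removing one H⁺ from H₂PO₄⁻, giving HPO₄²⁻. (b) pKa = -log(Ka) = -log(6.39e-08) = 7.19.

Conjugate base: HPO₄²⁻; pK_a = 7.19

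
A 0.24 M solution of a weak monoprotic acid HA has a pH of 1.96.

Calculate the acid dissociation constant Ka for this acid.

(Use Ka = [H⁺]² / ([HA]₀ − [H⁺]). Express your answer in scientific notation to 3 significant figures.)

[H⁺] = 10^(−pH) = 10^(−1.96) = 1.096e-02 M. For HA ⇌ H⁺ + A⁻, Ka = [H⁺][A⁻]/[HA] = [H⁺]² / ([HA]₀ − [H⁺]) = (1.096e-02)² / (0.24 − 1.096e-02) = 5.25e-04.

K_a = 5.25e-04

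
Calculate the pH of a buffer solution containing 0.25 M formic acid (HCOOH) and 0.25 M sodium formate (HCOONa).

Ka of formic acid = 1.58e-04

pKa = -log(1.58e-04) = 3.80. pH = pKa + log([A⁻]/[HA]) = 3.80 + log(0.25/0.25)

pH = 3.80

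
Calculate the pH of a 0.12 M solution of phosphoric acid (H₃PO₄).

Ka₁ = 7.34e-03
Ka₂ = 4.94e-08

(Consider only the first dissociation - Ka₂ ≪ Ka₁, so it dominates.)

First dissociation dominates. From Ka₁ = [H⁺][HA⁻]/[H₂A], x² + Ka₁·x − Ka₁·C = 0 with C = 0.12 M and Ka₁ = 7.34e-03. Solving: [H⁺] = (−Ka₁ + √(Ka₁² + 4·Ka₁·C)) / 2 = 2.6234e-02 M. pH = -log(2.6234e-02) = 1.58.

pH = 1.58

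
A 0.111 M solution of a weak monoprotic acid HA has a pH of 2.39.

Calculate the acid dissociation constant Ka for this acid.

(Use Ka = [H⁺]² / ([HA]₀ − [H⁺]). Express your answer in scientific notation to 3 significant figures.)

[H⁺] = 10^(−pH) = 10^(−2.39) = 4.074e-03 M. For HA ⇌ H⁺ + A⁻, Ka = [H⁺][A⁻]/[HA] = [H⁺]² / ([HA]₀ − [H⁺]) = (4.074e-03)² / (0.111 − 4.074e-03) = 1.55e-04.

K_a = 1.55e-04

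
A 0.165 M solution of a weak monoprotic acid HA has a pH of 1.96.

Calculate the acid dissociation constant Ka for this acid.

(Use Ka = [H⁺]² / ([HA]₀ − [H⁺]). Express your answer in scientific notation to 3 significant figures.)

[H⁺] = 10^(−pH) = 10^(−1.96) = 1.096e-02 M. For HA ⇌ H⁺ + A⁻, Ka = [H⁺][A⁻]/[HA] = [H⁺]² / ([HA]₀ − [H⁺]) = (1.096e-02)² / (0.165 − 1.096e-02) = 7.81e-04.

K_a = 7.81e-04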